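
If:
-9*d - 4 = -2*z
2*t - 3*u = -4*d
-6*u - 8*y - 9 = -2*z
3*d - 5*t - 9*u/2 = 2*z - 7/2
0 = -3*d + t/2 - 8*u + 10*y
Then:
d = 541/224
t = -1651/448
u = 171/224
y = 389/256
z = 5765/448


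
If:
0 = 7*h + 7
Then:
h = -1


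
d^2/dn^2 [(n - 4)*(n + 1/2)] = 2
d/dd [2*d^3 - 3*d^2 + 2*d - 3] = 6*d^2 - 6*d + 2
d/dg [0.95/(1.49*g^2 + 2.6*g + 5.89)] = (-2.831*g - 2.47)/(1.49*g^2 + 2.6*g + 5.89)^2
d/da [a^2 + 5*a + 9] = 2*a + 5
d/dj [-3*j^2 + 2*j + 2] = 2 - 6*j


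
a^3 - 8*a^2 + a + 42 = (a - 7)*(a - 3)*(a + 2)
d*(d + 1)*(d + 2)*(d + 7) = d^4 + 10*d^3 + 23*d^2 + 14*d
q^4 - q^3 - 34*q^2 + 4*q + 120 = (q - 6)*(q - 2)*(q + 2)*(q + 5)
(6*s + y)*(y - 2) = 6*s*y - 12*s + y^2 - 2*y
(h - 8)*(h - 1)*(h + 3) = h^3 - 6*h^2 - 19*h + 24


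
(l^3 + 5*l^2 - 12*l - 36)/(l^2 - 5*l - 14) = (l^2 + 3*l - 18)/(l - 7)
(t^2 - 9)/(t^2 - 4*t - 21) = (t - 3)/(t - 7)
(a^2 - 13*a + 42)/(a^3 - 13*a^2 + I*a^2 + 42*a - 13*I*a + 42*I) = 1/(a + I)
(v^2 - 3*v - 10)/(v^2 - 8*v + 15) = (v + 2)/(v - 3)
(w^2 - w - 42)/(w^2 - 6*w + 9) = (w^2 - w - 42)/(w^2 - 6*w + 9)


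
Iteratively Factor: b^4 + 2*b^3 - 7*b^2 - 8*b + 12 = (b + 3)*(b^3 - b^2 - 4*b + 4) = (b - 1)*(b + 3)*(b^2 - 4) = (b - 2)*(b - 1)*(b + 3)*(b + 2)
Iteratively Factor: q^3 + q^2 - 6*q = (q - 2)*(q^2 + 3*q) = q*(q - 2)*(q + 3)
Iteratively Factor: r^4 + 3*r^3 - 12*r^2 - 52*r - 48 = (r - 4)*(r^3 + 7*r^2 + 16*r + 12) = (r - 4)*(r + 2)*(r^2 + 5*r + 6) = (r - 4)*(r + 2)*(r + 3)*(r + 2)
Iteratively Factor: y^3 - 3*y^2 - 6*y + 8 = (y - 4)*(y^2 + y - 2) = (y - 4)*(y - 1)*(y + 2)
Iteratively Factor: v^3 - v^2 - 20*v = (v + 4)*(v^2 - 5*v) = v*(v + 4)*(v - 5)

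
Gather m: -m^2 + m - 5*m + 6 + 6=-m^2 - 4*m + 12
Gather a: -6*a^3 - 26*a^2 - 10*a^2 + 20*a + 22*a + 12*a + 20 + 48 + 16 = -6*a^3 - 36*a^2 + 54*a + 84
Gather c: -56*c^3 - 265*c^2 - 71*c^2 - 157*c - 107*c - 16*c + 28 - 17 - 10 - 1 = -56*c^3 - 336*c^2 - 280*c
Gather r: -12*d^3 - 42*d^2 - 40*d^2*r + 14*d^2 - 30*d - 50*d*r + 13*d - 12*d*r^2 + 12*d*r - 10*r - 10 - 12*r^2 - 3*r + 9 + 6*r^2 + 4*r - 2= -12*d^3 - 28*d^2 - 17*d + r^2*(-12*d - 6) + r*(-40*d^2 - 38*d - 9) - 3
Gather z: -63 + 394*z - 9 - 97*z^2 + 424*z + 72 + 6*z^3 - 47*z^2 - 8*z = 6*z^3 - 144*z^2 + 810*z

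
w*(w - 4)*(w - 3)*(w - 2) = w^4 - 9*w^3 + 26*w^2 - 24*w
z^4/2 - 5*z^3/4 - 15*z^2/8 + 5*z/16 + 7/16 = (z/2 + 1/2)*(z - 7/2)*(z - 1/2)*(z + 1/2)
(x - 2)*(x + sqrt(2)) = x^2 - 2*x + sqrt(2)*x - 2*sqrt(2)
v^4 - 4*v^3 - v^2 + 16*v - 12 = (v - 3)*(v - 2)*(v - 1)*(v + 2)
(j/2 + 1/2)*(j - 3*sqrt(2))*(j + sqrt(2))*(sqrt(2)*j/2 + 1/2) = sqrt(2)*j^4/4 - 3*j^3/4 + sqrt(2)*j^3/4 - 2*sqrt(2)*j^2 - 3*j^2/4 - 2*sqrt(2)*j - 3*j/2 - 3/2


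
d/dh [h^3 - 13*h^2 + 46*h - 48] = 3*h^2 - 26*h + 46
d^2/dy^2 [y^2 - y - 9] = 2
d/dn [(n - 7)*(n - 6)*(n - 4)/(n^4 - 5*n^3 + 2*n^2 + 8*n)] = (-n^4 + 26*n^3 - 141*n^2 + 84*n + 84)/(n^2*(n^4 - 2*n^3 - 3*n^2 + 4*n + 4))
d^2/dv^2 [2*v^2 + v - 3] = 4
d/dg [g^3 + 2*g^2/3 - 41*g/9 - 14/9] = 3*g^2 + 4*g/3 - 41/9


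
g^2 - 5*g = g*(g - 5)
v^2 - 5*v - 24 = (v - 8)*(v + 3)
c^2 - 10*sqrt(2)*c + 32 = (c - 8*sqrt(2))*(c - 2*sqrt(2))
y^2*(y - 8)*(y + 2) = y^4 - 6*y^3 - 16*y^2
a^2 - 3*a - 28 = (a - 7)*(a + 4)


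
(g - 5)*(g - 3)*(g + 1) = g^3 - 7*g^2 + 7*g + 15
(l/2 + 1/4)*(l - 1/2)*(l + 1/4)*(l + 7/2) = l^4/2 + 15*l^3/8 + 5*l^2/16 - 15*l/32 - 7/64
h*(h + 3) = h^2 + 3*h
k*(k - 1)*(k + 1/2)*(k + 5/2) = k^4 + 2*k^3 - 7*k^2/4 - 5*k/4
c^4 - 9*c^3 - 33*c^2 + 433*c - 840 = (c - 8)*(c - 5)*(c - 3)*(c + 7)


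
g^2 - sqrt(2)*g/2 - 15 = (g - 3*sqrt(2))*(g + 5*sqrt(2)/2)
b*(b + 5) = b^2 + 5*b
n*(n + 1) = n^2 + n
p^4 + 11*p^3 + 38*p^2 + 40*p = p*(p + 2)*(p + 4)*(p + 5)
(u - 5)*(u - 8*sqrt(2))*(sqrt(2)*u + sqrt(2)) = sqrt(2)*u^3 - 16*u^2 - 4*sqrt(2)*u^2 - 5*sqrt(2)*u + 64*u + 80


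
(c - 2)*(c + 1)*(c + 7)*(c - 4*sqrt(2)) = c^4 - 4*sqrt(2)*c^3 + 6*c^3 - 24*sqrt(2)*c^2 - 9*c^2 - 14*c + 36*sqrt(2)*c + 56*sqrt(2)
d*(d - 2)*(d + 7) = d^3 + 5*d^2 - 14*d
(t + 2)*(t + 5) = t^2 + 7*t + 10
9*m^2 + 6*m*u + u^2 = (3*m + u)^2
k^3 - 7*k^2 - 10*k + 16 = (k - 8)*(k - 1)*(k + 2)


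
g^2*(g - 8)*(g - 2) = g^4 - 10*g^3 + 16*g^2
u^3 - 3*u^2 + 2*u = u*(u - 2)*(u - 1)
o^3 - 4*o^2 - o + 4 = (o - 4)*(o - 1)*(o + 1)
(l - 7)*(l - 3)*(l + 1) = l^3 - 9*l^2 + 11*l + 21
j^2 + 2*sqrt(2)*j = j*(j + 2*sqrt(2))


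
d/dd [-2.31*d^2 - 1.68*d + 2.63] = -4.62*d - 1.68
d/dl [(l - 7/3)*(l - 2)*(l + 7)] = 3*l^2 + 16*l/3 - 77/3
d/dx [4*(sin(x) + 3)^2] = 8*(sin(x) + 3)*cos(x)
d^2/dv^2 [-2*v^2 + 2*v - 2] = -4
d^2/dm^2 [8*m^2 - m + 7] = 16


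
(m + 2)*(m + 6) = m^2 + 8*m + 12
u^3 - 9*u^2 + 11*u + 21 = (u - 7)*(u - 3)*(u + 1)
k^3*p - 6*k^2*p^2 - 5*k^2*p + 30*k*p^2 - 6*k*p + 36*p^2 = (k - 6)*(k - 6*p)*(k*p + p)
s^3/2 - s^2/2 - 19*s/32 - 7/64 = (s/2 + 1/4)*(s - 7/4)*(s + 1/4)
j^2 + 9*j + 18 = (j + 3)*(j + 6)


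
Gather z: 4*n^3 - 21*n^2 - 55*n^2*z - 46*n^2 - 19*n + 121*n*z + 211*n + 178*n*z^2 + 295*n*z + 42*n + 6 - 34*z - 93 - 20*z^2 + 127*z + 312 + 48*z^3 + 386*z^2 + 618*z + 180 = 4*n^3 - 67*n^2 + 234*n + 48*z^3 + z^2*(178*n + 366) + z*(-55*n^2 + 416*n + 711) + 405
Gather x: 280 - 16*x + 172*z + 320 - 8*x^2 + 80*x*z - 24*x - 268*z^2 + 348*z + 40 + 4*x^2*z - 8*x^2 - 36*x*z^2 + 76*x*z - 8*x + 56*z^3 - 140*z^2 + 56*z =x^2*(4*z - 16) + x*(-36*z^2 + 156*z - 48) + 56*z^3 - 408*z^2 + 576*z + 640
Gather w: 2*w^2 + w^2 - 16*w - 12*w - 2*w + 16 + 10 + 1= 3*w^2 - 30*w + 27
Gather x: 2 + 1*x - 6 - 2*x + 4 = -x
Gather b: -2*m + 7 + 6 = 13 - 2*m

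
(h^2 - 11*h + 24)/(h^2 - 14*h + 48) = (h - 3)/(h - 6)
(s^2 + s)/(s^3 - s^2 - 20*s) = (s + 1)/(s^2 - s - 20)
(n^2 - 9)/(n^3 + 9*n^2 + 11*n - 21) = (n - 3)/(n^2 + 6*n - 7)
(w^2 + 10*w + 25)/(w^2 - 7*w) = (w^2 + 10*w + 25)/(w*(w - 7))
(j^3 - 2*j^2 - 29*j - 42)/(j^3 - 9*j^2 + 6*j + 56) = (j + 3)/(j - 4)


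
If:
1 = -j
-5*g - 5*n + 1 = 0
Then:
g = 1/5 - n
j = -1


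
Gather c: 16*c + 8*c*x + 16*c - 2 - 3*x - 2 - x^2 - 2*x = c*(8*x + 32) - x^2 - 5*x - 4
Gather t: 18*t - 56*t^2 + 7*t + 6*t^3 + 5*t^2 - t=6*t^3 - 51*t^2 + 24*t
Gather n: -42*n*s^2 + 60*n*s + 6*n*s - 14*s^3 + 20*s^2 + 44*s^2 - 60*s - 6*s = n*(-42*s^2 + 66*s) - 14*s^3 + 64*s^2 - 66*s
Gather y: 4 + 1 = 5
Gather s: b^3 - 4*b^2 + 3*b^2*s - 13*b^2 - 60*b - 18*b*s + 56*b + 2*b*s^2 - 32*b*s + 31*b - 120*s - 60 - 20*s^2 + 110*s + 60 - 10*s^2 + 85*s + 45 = b^3 - 17*b^2 + 27*b + s^2*(2*b - 30) + s*(3*b^2 - 50*b + 75) + 45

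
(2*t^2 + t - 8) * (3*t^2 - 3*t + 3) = 6*t^4 - 3*t^3 - 21*t^2 + 27*t - 24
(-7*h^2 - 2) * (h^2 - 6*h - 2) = -7*h^4 + 42*h^3 + 12*h^2 + 12*h + 4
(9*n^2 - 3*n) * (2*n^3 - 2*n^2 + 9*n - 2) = 18*n^5 - 24*n^4 + 87*n^3 - 45*n^2 + 6*n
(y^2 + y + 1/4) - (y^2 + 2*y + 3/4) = -y - 1/2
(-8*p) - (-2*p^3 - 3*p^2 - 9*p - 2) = 2*p^3 + 3*p^2 + p + 2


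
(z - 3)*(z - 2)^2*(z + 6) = z^4 - z^3 - 26*z^2 + 84*z - 72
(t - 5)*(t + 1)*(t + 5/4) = t^3 - 11*t^2/4 - 10*t - 25/4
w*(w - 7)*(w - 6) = w^3 - 13*w^2 + 42*w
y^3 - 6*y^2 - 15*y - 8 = (y - 8)*(y + 1)^2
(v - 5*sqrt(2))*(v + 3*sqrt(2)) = v^2 - 2*sqrt(2)*v - 30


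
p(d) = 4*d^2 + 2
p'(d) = 8*d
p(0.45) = 2.81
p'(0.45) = 3.60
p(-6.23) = 157.25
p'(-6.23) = -49.84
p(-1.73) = 13.97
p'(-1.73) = -13.84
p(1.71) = 13.70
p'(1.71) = 13.68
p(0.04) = 2.01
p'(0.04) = 0.32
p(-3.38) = 47.70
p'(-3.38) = -27.04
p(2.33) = 23.72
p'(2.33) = 18.64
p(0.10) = 2.04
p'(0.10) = 0.80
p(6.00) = 146.00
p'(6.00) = 48.00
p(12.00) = 578.00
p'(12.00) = 96.00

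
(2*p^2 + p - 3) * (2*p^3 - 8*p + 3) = 4*p^5 + 2*p^4 - 22*p^3 - 2*p^2 + 27*p - 9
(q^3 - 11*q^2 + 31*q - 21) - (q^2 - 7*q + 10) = q^3 - 12*q^2 + 38*q - 31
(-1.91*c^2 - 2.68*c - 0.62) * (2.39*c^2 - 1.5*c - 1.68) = -4.5649*c^4 - 3.5402*c^3 + 5.747*c^2 + 5.4324*c + 1.0416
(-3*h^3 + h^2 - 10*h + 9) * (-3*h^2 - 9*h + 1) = 9*h^5 + 24*h^4 + 18*h^3 + 64*h^2 - 91*h + 9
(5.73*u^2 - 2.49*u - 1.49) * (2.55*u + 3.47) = 14.6115*u^3 + 13.5336*u^2 - 12.4398*u - 5.1703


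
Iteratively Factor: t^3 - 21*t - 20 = (t - 5)*(t^2 + 5*t + 4) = (t - 5)*(t + 1)*(t + 4)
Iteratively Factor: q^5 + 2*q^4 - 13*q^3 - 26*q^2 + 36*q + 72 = (q - 2)*(q^4 + 4*q^3 - 5*q^2 - 36*q - 36) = (q - 2)*(q + 2)*(q^3 + 2*q^2 - 9*q - 18) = (q - 2)*(q + 2)^2*(q^2 - 9) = (q - 3)*(q - 2)*(q + 2)^2*(q + 3)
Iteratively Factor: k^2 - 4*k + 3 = (k - 3)*(k - 1)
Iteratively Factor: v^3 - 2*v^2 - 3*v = (v)*(v^2 - 2*v - 3) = v*(v + 1)*(v - 3)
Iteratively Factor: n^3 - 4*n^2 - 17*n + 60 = (n - 5)*(n^2 + n - 12) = (n - 5)*(n - 3)*(n + 4)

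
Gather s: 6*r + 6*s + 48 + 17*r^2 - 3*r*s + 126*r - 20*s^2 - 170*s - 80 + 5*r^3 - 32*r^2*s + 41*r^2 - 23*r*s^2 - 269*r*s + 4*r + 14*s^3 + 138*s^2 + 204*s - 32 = 5*r^3 + 58*r^2 + 136*r + 14*s^3 + s^2*(118 - 23*r) + s*(-32*r^2 - 272*r + 40) - 64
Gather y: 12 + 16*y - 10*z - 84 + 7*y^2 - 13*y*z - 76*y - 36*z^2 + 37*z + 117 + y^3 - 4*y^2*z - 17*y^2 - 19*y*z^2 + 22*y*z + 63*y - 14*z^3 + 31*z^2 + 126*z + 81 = y^3 + y^2*(-4*z - 10) + y*(-19*z^2 + 9*z + 3) - 14*z^3 - 5*z^2 + 153*z + 126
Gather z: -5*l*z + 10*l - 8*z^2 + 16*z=10*l - 8*z^2 + z*(16 - 5*l)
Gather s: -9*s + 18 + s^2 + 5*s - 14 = s^2 - 4*s + 4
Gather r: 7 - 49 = -42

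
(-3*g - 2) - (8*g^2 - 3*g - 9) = 7 - 8*g^2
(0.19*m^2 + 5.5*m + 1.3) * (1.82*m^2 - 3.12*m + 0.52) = 0.3458*m^4 + 9.4172*m^3 - 14.6952*m^2 - 1.196*m + 0.676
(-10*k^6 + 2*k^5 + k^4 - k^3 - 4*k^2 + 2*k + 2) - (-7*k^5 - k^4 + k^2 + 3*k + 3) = -10*k^6 + 9*k^5 + 2*k^4 - k^3 - 5*k^2 - k - 1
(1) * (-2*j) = -2*j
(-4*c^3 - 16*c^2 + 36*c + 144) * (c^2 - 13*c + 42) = -4*c^5 + 36*c^4 + 76*c^3 - 996*c^2 - 360*c + 6048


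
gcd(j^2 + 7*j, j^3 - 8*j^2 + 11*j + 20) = 1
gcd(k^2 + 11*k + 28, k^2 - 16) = k + 4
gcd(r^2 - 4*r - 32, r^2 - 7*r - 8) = r - 8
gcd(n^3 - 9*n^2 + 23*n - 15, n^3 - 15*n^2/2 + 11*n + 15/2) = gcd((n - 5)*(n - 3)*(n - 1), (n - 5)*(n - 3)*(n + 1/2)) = n^2 - 8*n + 15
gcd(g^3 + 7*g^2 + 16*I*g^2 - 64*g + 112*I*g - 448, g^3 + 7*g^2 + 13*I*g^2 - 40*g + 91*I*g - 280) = g^2 + g*(7 + 8*I) + 56*I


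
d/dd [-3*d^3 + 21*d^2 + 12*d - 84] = -9*d^2 + 42*d + 12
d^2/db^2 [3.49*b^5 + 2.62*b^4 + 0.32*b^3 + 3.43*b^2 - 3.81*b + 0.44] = 69.8*b^3 + 31.44*b^2 + 1.92*b + 6.86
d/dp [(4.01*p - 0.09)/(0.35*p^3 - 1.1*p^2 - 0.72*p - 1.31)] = (-2.807*p^3 + 4.5055*p^2 - 0.198*p - 5.3179)/(0.1225*p^6 - 0.77*p^5 + 0.706*p^4 + 0.667*p^3 + 3.4004*p^2 + 1.8864*p + 1.7161)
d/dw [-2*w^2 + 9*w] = 9 - 4*w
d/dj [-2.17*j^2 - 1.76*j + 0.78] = -4.34*j - 1.76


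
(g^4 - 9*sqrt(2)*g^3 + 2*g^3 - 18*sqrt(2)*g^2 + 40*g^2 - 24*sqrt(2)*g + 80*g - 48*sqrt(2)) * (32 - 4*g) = -4*g^5 + 24*g^4 + 36*sqrt(2)*g^4 - 216*sqrt(2)*g^3 - 96*g^3 - 480*sqrt(2)*g^2 + 960*g^2 - 576*sqrt(2)*g + 2560*g - 1536*sqrt(2)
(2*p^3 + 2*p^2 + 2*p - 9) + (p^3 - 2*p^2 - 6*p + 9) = 3*p^3 - 4*p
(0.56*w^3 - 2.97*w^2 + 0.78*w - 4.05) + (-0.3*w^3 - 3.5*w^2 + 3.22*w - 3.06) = 0.26*w^3 - 6.47*w^2 + 4.0*w - 7.11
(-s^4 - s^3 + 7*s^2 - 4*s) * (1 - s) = s^5 - 8*s^3 + 11*s^2 - 4*s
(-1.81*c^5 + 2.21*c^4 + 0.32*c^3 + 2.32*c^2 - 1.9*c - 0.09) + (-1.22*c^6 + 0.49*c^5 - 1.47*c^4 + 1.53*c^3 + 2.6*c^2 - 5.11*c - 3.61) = -1.22*c^6 - 1.32*c^5 + 0.74*c^4 + 1.85*c^3 + 4.92*c^2 - 7.01*c - 3.7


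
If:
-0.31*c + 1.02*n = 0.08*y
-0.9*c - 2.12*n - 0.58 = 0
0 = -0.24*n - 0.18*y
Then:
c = -0.39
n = -0.11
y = 0.14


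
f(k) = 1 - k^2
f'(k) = -2*k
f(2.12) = -3.49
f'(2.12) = -4.24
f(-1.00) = 0.00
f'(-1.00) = 2.00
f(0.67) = 0.55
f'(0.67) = -1.34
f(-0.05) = 1.00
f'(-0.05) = 0.10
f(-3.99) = -14.92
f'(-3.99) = 7.98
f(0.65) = 0.58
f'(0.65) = -1.30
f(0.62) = 0.62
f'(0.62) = -1.24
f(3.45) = -10.90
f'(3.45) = -6.90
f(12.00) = -143.00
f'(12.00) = -24.00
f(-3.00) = -8.00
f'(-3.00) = 6.00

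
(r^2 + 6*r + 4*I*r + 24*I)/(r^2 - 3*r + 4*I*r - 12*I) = (r + 6)/(r - 3)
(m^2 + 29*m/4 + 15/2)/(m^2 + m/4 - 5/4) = (m + 6)/(m - 1)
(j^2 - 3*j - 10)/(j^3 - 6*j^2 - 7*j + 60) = (j + 2)/(j^2 - j - 12)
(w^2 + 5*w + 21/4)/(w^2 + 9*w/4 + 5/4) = (4*w^2 + 20*w + 21)/(4*w^2 + 9*w + 5)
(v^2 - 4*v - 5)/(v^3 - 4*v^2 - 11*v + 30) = (v + 1)/(v^2 + v - 6)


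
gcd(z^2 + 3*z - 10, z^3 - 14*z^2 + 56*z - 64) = z - 2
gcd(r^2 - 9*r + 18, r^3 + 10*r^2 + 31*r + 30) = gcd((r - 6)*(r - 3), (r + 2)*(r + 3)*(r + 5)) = 1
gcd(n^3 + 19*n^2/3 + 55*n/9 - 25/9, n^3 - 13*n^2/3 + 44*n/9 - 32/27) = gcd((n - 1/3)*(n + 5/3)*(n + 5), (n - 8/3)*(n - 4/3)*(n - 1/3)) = n - 1/3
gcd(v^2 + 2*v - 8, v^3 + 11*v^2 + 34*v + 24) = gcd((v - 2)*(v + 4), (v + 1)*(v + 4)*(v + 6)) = v + 4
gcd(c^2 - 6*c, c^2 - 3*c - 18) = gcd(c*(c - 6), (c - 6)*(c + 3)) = c - 6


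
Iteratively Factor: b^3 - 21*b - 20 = (b + 4)*(b^2 - 4*b - 5) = (b - 5)*(b + 4)*(b + 1)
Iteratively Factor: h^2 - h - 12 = (h - 4)*(h + 3)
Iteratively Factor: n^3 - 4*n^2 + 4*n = (n)*(n^2 - 4*n + 4) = n*(n - 2)*(n - 2)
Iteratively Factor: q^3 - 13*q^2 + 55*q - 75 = (q - 5)*(q^2 - 8*q + 15) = (q - 5)^2*(q - 3)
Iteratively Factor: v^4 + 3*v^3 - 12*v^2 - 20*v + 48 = (v - 2)*(v^3 + 5*v^2 - 2*v - 24) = (v - 2)*(v + 4)*(v^2 + v - 6) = (v - 2)^2*(v + 4)*(v + 3)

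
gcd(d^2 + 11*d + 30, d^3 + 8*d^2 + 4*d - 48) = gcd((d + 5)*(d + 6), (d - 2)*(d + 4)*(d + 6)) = d + 6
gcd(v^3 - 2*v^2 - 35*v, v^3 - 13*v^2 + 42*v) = v^2 - 7*v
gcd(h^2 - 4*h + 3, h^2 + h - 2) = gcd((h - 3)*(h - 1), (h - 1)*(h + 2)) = h - 1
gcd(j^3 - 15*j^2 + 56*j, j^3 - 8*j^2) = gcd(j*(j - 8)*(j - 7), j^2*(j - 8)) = j^2 - 8*j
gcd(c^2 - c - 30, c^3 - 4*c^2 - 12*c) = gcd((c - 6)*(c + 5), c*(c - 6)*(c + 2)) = c - 6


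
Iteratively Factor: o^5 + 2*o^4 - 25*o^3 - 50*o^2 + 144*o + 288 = (o + 2)*(o^4 - 25*o^2 + 144) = (o - 3)*(o + 2)*(o^3 + 3*o^2 - 16*o - 48) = (o - 4)*(o - 3)*(o + 2)*(o^2 + 7*o + 12) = (o - 4)*(o - 3)*(o + 2)*(o + 3)*(o + 4)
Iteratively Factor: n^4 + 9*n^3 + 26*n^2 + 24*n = (n + 3)*(n^3 + 6*n^2 + 8*n) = (n + 2)*(n + 3)*(n^2 + 4*n) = (n + 2)*(n + 3)*(n + 4)*(n)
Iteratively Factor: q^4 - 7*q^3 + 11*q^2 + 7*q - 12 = (q - 3)*(q^3 - 4*q^2 - q + 4) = (q - 3)*(q - 1)*(q^2 - 3*q - 4) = (q - 4)*(q - 3)*(q - 1)*(q + 1)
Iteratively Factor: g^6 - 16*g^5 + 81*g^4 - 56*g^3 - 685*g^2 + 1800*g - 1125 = (g + 3)*(g^5 - 19*g^4 + 138*g^3 - 470*g^2 + 725*g - 375) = (g - 5)*(g + 3)*(g^4 - 14*g^3 + 68*g^2 - 130*g + 75) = (g - 5)^2*(g + 3)*(g^3 - 9*g^2 + 23*g - 15) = (g - 5)^2*(g - 1)*(g + 3)*(g^2 - 8*g + 15) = (g - 5)^3*(g - 1)*(g + 3)*(g - 3)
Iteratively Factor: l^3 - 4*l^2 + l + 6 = (l - 2)*(l^2 - 2*l - 3) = (l - 2)*(l + 1)*(l - 3)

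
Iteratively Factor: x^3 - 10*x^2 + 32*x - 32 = (x - 4)*(x^2 - 6*x + 8) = (x - 4)*(x - 2)*(x - 4)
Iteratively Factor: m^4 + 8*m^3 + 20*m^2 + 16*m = (m + 2)*(m^3 + 6*m^2 + 8*m) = (m + 2)*(m + 4)*(m^2 + 2*m) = m*(m + 2)*(m + 4)*(m + 2)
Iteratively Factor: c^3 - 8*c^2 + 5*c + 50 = (c - 5)*(c^2 - 3*c - 10) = (c - 5)^2*(c + 2)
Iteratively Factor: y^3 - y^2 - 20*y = (y + 4)*(y^2 - 5*y) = y*(y + 4)*(y - 5)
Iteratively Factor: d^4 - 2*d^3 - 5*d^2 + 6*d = (d)*(d^3 - 2*d^2 - 5*d + 6) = d*(d + 2)*(d^2 - 4*d + 3) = d*(d - 3)*(d + 2)*(d - 1)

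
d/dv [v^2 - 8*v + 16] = 2*v - 8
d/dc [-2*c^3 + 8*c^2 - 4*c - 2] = -6*c^2 + 16*c - 4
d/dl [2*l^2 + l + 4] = 4*l + 1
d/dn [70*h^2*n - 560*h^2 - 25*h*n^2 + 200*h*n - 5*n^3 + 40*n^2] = 70*h^2 - 50*h*n + 200*h - 15*n^2 + 80*n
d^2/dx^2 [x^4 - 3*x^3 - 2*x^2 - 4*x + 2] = 12*x^2 - 18*x - 4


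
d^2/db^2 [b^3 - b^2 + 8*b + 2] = 6*b - 2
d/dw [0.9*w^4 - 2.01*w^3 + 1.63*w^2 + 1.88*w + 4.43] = 3.6*w^3 - 6.03*w^2 + 3.26*w + 1.88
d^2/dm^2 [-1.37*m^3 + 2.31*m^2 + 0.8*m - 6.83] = 4.62 - 8.22*m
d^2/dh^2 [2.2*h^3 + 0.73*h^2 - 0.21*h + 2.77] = 13.2*h + 1.46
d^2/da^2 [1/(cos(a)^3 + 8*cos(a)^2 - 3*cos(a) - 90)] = (9*sin(a)^6 - 88*sin(a)^4*cos(a) - 265*sin(a)^4 + 3026*sin(a)^2 + 329*cos(a)/2 - 393*cos(3*a)/2 - 1312)/((cos(a) - 3)^3*(cos(a) + 5)^3*(cos(a) + 6)^3)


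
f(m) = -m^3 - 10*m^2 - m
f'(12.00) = -673.00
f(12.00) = -3180.00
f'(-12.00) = -193.00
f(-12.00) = 300.00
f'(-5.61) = 16.78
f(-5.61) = -132.55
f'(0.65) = -15.27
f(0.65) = -5.15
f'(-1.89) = 26.08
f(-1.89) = -27.08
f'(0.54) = -12.67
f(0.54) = -3.61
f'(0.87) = -20.67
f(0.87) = -9.10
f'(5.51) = -202.28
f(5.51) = -476.40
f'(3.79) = -119.89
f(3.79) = -201.87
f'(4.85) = -168.57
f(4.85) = -354.16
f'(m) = -3*m^2 - 20*m - 1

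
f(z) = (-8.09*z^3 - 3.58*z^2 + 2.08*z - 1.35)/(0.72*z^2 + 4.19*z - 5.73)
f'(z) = (-1.44*z - 4.19)*(-8.09*z^3 - 3.58*z^2 + 2.08*z - 1.35)/(0.72*z^2 + 4.19*z - 5.73)^2 + (-24.27*z^2 - 7.16*z + 2.08)/(0.72*z^2 + 4.19*z - 5.73)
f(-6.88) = -5141.29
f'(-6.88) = 63999.22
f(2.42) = -15.29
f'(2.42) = -4.64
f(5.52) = -37.11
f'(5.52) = -8.30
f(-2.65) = -10.07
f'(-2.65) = 12.36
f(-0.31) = 0.30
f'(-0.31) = -0.12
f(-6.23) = -463.67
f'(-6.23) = 800.38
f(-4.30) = -54.31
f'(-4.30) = 50.28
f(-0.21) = 0.28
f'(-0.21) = -0.21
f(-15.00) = 283.30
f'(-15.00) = -4.49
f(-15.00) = 283.30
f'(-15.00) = -4.49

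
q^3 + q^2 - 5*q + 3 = (q - 1)^2*(q + 3)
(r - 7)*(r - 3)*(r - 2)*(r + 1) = r^4 - 11*r^3 + 29*r^2 - r - 42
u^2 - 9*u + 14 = (u - 7)*(u - 2)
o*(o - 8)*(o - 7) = o^3 - 15*o^2 + 56*o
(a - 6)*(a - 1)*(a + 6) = a^3 - a^2 - 36*a + 36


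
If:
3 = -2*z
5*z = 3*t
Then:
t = -5/2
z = -3/2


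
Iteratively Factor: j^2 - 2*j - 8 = (j + 2)*(j - 4)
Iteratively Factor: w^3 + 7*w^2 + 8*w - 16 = (w - 1)*(w^2 + 8*w + 16) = (w - 1)*(w + 4)*(w + 4)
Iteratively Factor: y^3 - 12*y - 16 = (y + 2)*(y^2 - 2*y - 8) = (y + 2)^2*(y - 4)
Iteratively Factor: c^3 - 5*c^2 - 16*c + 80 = (c + 4)*(c^2 - 9*c + 20) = (c - 4)*(c + 4)*(c - 5)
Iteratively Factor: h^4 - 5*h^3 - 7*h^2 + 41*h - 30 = (h - 5)*(h^3 - 7*h + 6) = (h - 5)*(h - 2)*(h^2 + 2*h - 3) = (h - 5)*(h - 2)*(h + 3)*(h - 1)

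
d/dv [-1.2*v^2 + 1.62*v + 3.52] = 1.62 - 2.4*v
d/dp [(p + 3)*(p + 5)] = 2*p + 8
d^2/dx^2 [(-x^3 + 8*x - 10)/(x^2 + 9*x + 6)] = 2*(-67*x^3 - 192*x^2 - 522*x - 1182)/(x^6 + 27*x^5 + 261*x^4 + 1053*x^3 + 1566*x^2 + 972*x + 216)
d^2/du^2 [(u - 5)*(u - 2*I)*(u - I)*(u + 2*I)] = 12*u^2 + 6*u*(-5 - I) + 8 + 10*I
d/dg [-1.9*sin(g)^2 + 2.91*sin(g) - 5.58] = (2.91 - 3.8*sin(g))*cos(g)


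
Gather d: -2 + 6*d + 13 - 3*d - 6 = 3*d + 5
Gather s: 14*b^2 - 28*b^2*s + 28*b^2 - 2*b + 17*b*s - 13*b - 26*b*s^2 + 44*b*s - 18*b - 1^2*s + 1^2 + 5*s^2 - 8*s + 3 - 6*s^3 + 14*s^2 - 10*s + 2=42*b^2 - 33*b - 6*s^3 + s^2*(19 - 26*b) + s*(-28*b^2 + 61*b - 19) + 6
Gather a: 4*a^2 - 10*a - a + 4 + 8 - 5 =4*a^2 - 11*a + 7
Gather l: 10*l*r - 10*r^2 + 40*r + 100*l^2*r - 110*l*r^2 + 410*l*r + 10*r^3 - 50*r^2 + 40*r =100*l^2*r + l*(-110*r^2 + 420*r) + 10*r^3 - 60*r^2 + 80*r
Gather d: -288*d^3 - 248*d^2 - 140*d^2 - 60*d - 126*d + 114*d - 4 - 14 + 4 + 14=-288*d^3 - 388*d^2 - 72*d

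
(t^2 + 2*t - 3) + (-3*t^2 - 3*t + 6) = -2*t^2 - t + 3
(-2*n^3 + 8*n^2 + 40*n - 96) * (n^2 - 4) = -2*n^5 + 8*n^4 + 48*n^3 - 128*n^2 - 160*n + 384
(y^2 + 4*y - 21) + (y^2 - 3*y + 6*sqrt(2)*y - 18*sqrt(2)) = 2*y^2 + y + 6*sqrt(2)*y - 18*sqrt(2) - 21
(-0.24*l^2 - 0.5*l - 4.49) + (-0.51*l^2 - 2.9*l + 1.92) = -0.75*l^2 - 3.4*l - 2.57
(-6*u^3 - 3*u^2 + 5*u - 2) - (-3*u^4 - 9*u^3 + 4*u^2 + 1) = 3*u^4 + 3*u^3 - 7*u^2 + 5*u - 3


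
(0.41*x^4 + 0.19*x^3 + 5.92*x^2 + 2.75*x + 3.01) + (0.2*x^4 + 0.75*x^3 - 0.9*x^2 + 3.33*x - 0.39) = 0.61*x^4 + 0.94*x^3 + 5.02*x^2 + 6.08*x + 2.62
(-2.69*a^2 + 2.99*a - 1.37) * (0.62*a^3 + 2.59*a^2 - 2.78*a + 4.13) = -1.6678*a^5 - 5.1133*a^4 + 14.3729*a^3 - 22.9702*a^2 + 16.1573*a - 5.6581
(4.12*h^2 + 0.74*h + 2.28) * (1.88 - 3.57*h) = -14.7084*h^3 + 5.1038*h^2 - 6.7484*h + 4.2864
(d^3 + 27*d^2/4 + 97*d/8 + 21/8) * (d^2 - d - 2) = d^5 + 23*d^4/4 + 27*d^3/8 - 23*d^2 - 215*d/8 - 21/4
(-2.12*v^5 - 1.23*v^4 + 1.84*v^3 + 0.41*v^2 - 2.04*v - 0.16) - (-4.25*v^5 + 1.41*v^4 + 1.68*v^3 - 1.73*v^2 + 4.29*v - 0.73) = 2.13*v^5 - 2.64*v^4 + 0.16*v^3 + 2.14*v^2 - 6.33*v + 0.57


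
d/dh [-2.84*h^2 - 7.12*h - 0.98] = -5.68*h - 7.12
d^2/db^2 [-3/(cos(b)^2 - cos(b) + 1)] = 3*(-4*sin(b)^4 - sin(b)^2 - 19*cos(b)/4 + 3*cos(3*b)/4 + 5)/(sin(b)^2 + cos(b) - 2)^3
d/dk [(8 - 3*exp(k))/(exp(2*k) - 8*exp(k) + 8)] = (3*exp(2*k) - 16*exp(k) + 40)*exp(k)/(exp(4*k) - 16*exp(3*k) + 80*exp(2*k) - 128*exp(k) + 64)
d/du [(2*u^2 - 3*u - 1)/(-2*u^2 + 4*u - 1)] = (2*u^2 - 8*u + 7)/(4*u^4 - 16*u^3 + 20*u^2 - 8*u + 1)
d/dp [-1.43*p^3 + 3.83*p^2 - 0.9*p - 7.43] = -4.29*p^2 + 7.66*p - 0.9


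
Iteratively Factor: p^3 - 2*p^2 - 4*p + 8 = (p + 2)*(p^2 - 4*p + 4) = (p - 2)*(p + 2)*(p - 2)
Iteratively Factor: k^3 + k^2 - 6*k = (k + 3)*(k^2 - 2*k) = k*(k + 3)*(k - 2)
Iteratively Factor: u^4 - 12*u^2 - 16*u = (u + 2)*(u^3 - 2*u^2 - 8*u) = (u + 2)^2*(u^2 - 4*u) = (u - 4)*(u + 2)^2*(u)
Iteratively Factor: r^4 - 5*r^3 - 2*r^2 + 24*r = (r + 2)*(r^3 - 7*r^2 + 12*r) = (r - 4)*(r + 2)*(r^2 - 3*r) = (r - 4)*(r - 3)*(r + 2)*(r)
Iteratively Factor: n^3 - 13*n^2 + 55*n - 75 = (n - 3)*(n^2 - 10*n + 25) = (n - 5)*(n - 3)*(n - 5)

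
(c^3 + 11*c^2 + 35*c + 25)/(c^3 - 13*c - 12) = (c^2 + 10*c + 25)/(c^2 - c - 12)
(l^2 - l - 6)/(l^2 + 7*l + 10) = (l - 3)/(l + 5)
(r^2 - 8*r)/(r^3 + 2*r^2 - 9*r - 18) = r*(r - 8)/(r^3 + 2*r^2 - 9*r - 18)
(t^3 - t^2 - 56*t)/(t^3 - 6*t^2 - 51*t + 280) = t/(t - 5)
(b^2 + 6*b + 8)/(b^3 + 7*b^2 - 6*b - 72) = (b + 2)/(b^2 + 3*b - 18)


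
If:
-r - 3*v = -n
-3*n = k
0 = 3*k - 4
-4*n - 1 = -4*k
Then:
No Solution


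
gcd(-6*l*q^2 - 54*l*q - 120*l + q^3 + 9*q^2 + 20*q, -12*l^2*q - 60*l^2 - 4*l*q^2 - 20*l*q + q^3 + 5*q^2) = -6*l*q - 30*l + q^2 + 5*q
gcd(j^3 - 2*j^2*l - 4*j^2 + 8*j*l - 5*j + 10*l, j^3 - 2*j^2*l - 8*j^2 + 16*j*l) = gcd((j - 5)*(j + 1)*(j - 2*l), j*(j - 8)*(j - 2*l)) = j - 2*l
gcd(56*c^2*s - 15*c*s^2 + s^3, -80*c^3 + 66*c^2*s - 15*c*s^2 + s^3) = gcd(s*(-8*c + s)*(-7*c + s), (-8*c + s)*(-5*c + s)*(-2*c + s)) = -8*c + s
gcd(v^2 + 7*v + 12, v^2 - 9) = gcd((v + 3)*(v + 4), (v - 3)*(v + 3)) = v + 3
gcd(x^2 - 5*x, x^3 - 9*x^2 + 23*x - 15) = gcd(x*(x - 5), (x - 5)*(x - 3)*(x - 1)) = x - 5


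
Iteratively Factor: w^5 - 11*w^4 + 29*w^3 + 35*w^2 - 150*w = (w - 5)*(w^4 - 6*w^3 - w^2 + 30*w) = w*(w - 5)*(w^3 - 6*w^2 - w + 30) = w*(w - 5)*(w - 3)*(w^2 - 3*w - 10) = w*(w - 5)^2*(w - 3)*(w + 2)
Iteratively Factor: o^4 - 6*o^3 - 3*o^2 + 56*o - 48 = (o - 4)*(o^3 - 2*o^2 - 11*o + 12) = (o - 4)*(o + 3)*(o^2 - 5*o + 4) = (o - 4)^2*(o + 3)*(o - 1)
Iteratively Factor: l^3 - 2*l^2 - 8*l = (l + 2)*(l^2 - 4*l) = (l - 4)*(l + 2)*(l)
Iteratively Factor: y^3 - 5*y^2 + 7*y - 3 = (y - 1)*(y^2 - 4*y + 3) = (y - 1)^2*(y - 3)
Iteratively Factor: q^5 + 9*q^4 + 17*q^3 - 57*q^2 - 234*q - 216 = (q + 4)*(q^4 + 5*q^3 - 3*q^2 - 45*q - 54) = (q + 3)*(q + 4)*(q^3 + 2*q^2 - 9*q - 18) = (q + 3)^2*(q + 4)*(q^2 - q - 6) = (q - 3)*(q + 3)^2*(q + 4)*(q + 2)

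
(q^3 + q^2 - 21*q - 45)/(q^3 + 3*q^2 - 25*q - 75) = (q + 3)/(q + 5)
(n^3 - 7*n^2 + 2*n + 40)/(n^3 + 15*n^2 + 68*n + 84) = (n^2 - 9*n + 20)/(n^2 + 13*n + 42)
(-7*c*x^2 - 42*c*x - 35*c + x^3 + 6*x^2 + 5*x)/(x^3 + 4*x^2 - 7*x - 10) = (-7*c + x)/(x - 2)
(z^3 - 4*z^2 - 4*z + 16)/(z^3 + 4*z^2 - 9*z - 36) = (z^3 - 4*z^2 - 4*z + 16)/(z^3 + 4*z^2 - 9*z - 36)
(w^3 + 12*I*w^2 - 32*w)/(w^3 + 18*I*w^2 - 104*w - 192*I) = w/(w + 6*I)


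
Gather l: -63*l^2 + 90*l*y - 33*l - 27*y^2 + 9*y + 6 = -63*l^2 + l*(90*y - 33) - 27*y^2 + 9*y + 6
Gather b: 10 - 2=8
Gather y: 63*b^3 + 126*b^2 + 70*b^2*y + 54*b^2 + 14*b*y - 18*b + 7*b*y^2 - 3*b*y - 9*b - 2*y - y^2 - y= 63*b^3 + 180*b^2 - 27*b + y^2*(7*b - 1) + y*(70*b^2 + 11*b - 3)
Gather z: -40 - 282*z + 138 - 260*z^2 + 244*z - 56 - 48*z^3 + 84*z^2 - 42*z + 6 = -48*z^3 - 176*z^2 - 80*z + 48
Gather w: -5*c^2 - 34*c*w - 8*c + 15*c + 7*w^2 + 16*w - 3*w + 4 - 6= -5*c^2 + 7*c + 7*w^2 + w*(13 - 34*c) - 2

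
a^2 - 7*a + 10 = (a - 5)*(a - 2)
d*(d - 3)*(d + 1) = d^3 - 2*d^2 - 3*d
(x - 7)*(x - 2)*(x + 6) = x^3 - 3*x^2 - 40*x + 84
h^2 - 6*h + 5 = (h - 5)*(h - 1)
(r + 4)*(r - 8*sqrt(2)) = r^2 - 8*sqrt(2)*r + 4*r - 32*sqrt(2)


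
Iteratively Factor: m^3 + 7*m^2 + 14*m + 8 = (m + 2)*(m^2 + 5*m + 4) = (m + 1)*(m + 2)*(m + 4)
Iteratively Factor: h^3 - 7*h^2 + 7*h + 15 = (h - 5)*(h^2 - 2*h - 3) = (h - 5)*(h + 1)*(h - 3)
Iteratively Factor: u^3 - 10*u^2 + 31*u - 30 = (u - 2)*(u^2 - 8*u + 15) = (u - 5)*(u - 2)*(u - 3)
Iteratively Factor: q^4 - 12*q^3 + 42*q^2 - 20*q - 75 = (q - 5)*(q^3 - 7*q^2 + 7*q + 15) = (q - 5)*(q - 3)*(q^2 - 4*q - 5) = (q - 5)*(q - 3)*(q + 1)*(q - 5)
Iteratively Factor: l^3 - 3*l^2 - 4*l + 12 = (l + 2)*(l^2 - 5*l + 6) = (l - 3)*(l + 2)*(l - 2)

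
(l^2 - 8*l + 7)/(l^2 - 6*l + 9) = (l^2 - 8*l + 7)/(l^2 - 6*l + 9)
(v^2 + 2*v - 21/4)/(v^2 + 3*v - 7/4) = (2*v - 3)/(2*v - 1)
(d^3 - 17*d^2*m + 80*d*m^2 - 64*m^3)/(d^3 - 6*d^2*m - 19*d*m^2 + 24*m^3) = (d - 8*m)/(d + 3*m)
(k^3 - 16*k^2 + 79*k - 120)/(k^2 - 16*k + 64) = (k^2 - 8*k + 15)/(k - 8)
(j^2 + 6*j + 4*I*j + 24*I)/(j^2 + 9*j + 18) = (j + 4*I)/(j + 3)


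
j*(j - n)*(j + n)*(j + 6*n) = j^4 + 6*j^3*n - j^2*n^2 - 6*j*n^3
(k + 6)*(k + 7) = k^2 + 13*k + 42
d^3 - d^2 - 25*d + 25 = (d - 5)*(d - 1)*(d + 5)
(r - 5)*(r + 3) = r^2 - 2*r - 15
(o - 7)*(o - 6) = o^2 - 13*o + 42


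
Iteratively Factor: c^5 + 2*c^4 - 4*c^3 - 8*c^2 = (c - 2)*(c^4 + 4*c^3 + 4*c^2) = c*(c - 2)*(c^3 + 4*c^2 + 4*c) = c*(c - 2)*(c + 2)*(c^2 + 2*c) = c*(c - 2)*(c + 2)^2*(c)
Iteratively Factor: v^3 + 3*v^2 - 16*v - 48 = (v + 4)*(v^2 - v - 12) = (v + 3)*(v + 4)*(v - 4)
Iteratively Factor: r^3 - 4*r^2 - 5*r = (r)*(r^2 - 4*r - 5) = r*(r - 5)*(r + 1)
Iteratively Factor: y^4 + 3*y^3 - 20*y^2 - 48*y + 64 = (y + 4)*(y^3 - y^2 - 16*y + 16) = (y + 4)^2*(y^2 - 5*y + 4) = (y - 4)*(y + 4)^2*(y - 1)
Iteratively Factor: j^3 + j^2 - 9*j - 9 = (j - 3)*(j^2 + 4*j + 3) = (j - 3)*(j + 3)*(j + 1)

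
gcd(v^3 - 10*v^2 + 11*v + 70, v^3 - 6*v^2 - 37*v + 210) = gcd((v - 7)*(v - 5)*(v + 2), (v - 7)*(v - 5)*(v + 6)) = v^2 - 12*v + 35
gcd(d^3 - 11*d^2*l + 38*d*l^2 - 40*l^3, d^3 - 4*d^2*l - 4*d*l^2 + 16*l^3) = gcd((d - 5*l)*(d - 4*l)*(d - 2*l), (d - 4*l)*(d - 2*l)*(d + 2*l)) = d^2 - 6*d*l + 8*l^2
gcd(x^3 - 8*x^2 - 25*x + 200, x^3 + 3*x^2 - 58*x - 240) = x^2 - 3*x - 40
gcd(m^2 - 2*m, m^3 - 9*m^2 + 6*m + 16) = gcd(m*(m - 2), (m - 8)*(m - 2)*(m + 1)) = m - 2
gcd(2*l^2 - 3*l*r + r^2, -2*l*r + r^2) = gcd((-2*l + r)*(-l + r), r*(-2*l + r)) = -2*l + r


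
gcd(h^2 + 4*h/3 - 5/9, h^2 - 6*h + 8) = 1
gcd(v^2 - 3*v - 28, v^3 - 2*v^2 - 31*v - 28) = v^2 - 3*v - 28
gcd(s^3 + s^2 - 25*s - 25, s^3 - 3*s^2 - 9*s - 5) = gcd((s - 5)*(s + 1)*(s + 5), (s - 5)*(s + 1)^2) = s^2 - 4*s - 5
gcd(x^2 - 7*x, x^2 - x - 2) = 1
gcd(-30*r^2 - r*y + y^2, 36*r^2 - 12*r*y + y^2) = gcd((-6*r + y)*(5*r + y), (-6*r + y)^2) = -6*r + y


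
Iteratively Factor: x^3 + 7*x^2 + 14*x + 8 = (x + 4)*(x^2 + 3*x + 2) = (x + 2)*(x + 4)*(x + 1)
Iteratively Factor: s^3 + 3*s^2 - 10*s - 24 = (s + 2)*(s^2 + s - 12) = (s + 2)*(s + 4)*(s - 3)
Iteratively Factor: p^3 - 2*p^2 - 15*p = (p - 5)*(p^2 + 3*p) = (p - 5)*(p + 3)*(p)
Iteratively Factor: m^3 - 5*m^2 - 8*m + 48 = (m - 4)*(m^2 - m - 12) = (m - 4)*(m + 3)*(m - 4)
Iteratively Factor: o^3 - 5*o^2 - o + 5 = (o + 1)*(o^2 - 6*o + 5) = (o - 1)*(o + 1)*(o - 5)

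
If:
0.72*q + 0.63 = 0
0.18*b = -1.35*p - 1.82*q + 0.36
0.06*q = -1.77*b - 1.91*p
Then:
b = -1.79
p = 1.68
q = -0.88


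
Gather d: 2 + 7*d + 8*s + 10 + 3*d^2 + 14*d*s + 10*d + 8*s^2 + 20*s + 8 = 3*d^2 + d*(14*s + 17) + 8*s^2 + 28*s + 20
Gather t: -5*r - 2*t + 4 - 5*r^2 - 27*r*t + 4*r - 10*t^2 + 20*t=-5*r^2 - r - 10*t^2 + t*(18 - 27*r) + 4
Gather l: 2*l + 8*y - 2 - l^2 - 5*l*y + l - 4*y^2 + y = -l^2 + l*(3 - 5*y) - 4*y^2 + 9*y - 2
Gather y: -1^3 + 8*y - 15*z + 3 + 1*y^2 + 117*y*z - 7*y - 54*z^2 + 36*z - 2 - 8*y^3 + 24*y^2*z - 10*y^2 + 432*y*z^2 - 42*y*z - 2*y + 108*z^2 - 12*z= -8*y^3 + y^2*(24*z - 9) + y*(432*z^2 + 75*z - 1) + 54*z^2 + 9*z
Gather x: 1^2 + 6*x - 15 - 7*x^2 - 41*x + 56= -7*x^2 - 35*x + 42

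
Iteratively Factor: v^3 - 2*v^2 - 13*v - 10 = (v - 5)*(v^2 + 3*v + 2) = (v - 5)*(v + 1)*(v + 2)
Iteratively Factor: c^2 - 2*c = (c)*(c - 2)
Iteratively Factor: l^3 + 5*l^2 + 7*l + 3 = (l + 1)*(l^2 + 4*l + 3) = (l + 1)^2*(l + 3)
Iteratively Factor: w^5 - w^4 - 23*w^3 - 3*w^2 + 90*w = (w - 5)*(w^4 + 4*w^3 - 3*w^2 - 18*w) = w*(w - 5)*(w^3 + 4*w^2 - 3*w - 18) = w*(w - 5)*(w + 3)*(w^2 + w - 6) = w*(w - 5)*(w + 3)^2*(w - 2)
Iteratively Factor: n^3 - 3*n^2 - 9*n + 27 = (n - 3)*(n^2 - 9) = (n - 3)*(n + 3)*(n - 3)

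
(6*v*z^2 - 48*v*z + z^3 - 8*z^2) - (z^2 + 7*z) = 6*v*z^2 - 48*v*z + z^3 - 9*z^2 - 7*z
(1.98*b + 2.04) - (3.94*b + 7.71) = -1.96*b - 5.67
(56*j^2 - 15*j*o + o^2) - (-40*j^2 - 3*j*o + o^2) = 96*j^2 - 12*j*o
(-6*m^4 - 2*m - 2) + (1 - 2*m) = -6*m^4 - 4*m - 1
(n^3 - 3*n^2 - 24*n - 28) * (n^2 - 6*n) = n^5 - 9*n^4 - 6*n^3 + 116*n^2 + 168*n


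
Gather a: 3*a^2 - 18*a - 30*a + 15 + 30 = 3*a^2 - 48*a + 45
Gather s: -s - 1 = -s - 1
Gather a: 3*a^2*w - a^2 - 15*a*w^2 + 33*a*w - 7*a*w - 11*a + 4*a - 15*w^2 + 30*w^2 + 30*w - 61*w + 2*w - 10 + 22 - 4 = a^2*(3*w - 1) + a*(-15*w^2 + 26*w - 7) + 15*w^2 - 29*w + 8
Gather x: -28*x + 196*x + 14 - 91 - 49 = 168*x - 126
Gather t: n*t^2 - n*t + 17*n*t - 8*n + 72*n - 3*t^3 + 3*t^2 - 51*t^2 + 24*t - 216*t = 64*n - 3*t^3 + t^2*(n - 48) + t*(16*n - 192)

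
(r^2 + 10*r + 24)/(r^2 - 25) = (r^2 + 10*r + 24)/(r^2 - 25)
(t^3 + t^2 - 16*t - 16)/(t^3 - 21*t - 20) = (t - 4)/(t - 5)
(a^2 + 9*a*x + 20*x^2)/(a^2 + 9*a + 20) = (a^2 + 9*a*x + 20*x^2)/(a^2 + 9*a + 20)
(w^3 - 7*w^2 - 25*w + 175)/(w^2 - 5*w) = w - 2 - 35/w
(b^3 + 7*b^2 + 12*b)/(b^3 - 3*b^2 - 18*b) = (b + 4)/(b - 6)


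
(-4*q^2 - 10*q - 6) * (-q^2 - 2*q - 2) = 4*q^4 + 18*q^3 + 34*q^2 + 32*q + 12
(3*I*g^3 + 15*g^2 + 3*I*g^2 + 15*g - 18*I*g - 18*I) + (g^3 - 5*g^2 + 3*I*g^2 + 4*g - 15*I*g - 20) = g^3 + 3*I*g^3 + 10*g^2 + 6*I*g^2 + 19*g - 33*I*g - 20 - 18*I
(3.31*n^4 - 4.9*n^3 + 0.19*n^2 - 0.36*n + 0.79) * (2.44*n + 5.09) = 8.0764*n^5 + 4.8919*n^4 - 24.4774*n^3 + 0.0887*n^2 + 0.0952000000000002*n + 4.0211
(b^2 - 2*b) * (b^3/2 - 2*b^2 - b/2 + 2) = b^5/2 - 3*b^4 + 7*b^3/2 + 3*b^2 - 4*b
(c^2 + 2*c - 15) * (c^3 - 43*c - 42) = c^5 + 2*c^4 - 58*c^3 - 128*c^2 + 561*c + 630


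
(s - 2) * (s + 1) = s^2 - s - 2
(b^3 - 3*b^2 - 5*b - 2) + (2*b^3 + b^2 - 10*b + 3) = 3*b^3 - 2*b^2 - 15*b + 1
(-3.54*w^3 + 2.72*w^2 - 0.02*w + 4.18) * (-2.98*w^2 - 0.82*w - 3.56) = 10.5492*w^5 - 5.2028*w^4 + 10.4316*w^3 - 22.1232*w^2 - 3.3564*w - 14.8808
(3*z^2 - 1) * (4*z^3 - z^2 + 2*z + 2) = 12*z^5 - 3*z^4 + 2*z^3 + 7*z^2 - 2*z - 2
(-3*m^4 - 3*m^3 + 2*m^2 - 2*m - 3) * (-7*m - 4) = 21*m^5 + 33*m^4 - 2*m^3 + 6*m^2 + 29*m + 12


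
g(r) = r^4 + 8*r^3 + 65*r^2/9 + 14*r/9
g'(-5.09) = 22.34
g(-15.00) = 25226.67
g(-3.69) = -123.95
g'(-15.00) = -8315.11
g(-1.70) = -12.72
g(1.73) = 74.69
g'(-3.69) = 74.07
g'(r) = 4*r^3 + 24*r^2 + 130*r/9 + 14/9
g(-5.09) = -204.55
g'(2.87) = 335.26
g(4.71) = 1495.58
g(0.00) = 0.00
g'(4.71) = 1019.96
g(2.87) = 320.92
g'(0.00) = 1.56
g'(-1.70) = 26.71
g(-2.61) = -50.69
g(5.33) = 2231.89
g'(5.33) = 1366.04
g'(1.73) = 119.08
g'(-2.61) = 56.23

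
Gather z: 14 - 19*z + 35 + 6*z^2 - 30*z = 6*z^2 - 49*z + 49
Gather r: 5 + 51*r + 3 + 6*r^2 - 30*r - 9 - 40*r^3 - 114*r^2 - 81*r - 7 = -40*r^3 - 108*r^2 - 60*r - 8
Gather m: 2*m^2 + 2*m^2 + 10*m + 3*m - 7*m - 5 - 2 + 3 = 4*m^2 + 6*m - 4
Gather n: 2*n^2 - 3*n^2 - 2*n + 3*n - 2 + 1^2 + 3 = -n^2 + n + 2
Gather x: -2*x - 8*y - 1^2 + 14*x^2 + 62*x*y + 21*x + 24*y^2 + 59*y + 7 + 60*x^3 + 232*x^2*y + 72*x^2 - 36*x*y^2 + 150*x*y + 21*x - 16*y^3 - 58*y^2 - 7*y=60*x^3 + x^2*(232*y + 86) + x*(-36*y^2 + 212*y + 40) - 16*y^3 - 34*y^2 + 44*y + 6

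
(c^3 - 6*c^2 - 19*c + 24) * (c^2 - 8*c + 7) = c^5 - 14*c^4 + 36*c^3 + 134*c^2 - 325*c + 168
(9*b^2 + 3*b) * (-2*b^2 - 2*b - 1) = -18*b^4 - 24*b^3 - 15*b^2 - 3*b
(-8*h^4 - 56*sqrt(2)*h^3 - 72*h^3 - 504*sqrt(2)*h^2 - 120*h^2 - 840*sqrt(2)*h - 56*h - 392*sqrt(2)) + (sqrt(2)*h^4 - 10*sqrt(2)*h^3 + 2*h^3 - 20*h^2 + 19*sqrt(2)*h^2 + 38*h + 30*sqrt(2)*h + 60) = -8*h^4 + sqrt(2)*h^4 - 66*sqrt(2)*h^3 - 70*h^3 - 485*sqrt(2)*h^2 - 140*h^2 - 810*sqrt(2)*h - 18*h - 392*sqrt(2) + 60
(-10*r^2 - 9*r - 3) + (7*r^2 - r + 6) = -3*r^2 - 10*r + 3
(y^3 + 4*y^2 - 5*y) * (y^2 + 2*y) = y^5 + 6*y^4 + 3*y^3 - 10*y^2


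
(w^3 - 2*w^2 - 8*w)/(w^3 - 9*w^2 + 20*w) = (w + 2)/(w - 5)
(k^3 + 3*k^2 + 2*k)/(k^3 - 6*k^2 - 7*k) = (k + 2)/(k - 7)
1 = 1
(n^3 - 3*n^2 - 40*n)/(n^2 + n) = (n^2 - 3*n - 40)/(n + 1)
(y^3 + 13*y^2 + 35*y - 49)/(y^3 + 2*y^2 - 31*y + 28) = (y + 7)/(y - 4)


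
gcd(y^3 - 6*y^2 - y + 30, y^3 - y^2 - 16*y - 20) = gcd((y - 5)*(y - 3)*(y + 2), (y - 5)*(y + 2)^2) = y^2 - 3*y - 10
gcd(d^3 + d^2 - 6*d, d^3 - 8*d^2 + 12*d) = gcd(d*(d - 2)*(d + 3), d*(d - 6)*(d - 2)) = d^2 - 2*d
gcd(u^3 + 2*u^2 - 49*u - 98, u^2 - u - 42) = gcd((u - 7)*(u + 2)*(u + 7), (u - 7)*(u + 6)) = u - 7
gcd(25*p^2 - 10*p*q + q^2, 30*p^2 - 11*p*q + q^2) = 5*p - q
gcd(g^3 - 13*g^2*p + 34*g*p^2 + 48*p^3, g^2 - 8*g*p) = -g + 8*p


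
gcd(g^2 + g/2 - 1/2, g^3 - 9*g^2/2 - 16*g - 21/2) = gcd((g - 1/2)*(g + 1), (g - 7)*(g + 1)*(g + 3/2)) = g + 1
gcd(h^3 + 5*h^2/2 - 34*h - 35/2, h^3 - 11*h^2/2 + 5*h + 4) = h + 1/2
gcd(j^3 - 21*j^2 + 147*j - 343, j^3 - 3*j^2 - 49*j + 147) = j - 7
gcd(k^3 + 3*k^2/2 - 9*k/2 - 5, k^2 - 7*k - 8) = k + 1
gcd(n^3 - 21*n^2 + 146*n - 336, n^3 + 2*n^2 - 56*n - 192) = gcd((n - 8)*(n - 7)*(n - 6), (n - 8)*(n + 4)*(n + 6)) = n - 8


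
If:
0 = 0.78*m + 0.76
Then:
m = -0.97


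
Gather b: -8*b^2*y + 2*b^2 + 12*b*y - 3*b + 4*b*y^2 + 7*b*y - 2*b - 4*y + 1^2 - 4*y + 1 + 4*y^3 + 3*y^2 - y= b^2*(2 - 8*y) + b*(4*y^2 + 19*y - 5) + 4*y^3 + 3*y^2 - 9*y + 2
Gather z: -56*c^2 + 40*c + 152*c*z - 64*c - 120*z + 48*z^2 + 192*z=-56*c^2 - 24*c + 48*z^2 + z*(152*c + 72)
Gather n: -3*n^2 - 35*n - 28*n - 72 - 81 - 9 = -3*n^2 - 63*n - 162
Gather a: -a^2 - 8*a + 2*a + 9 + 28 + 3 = -a^2 - 6*a + 40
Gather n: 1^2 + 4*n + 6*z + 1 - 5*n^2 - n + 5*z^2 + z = -5*n^2 + 3*n + 5*z^2 + 7*z + 2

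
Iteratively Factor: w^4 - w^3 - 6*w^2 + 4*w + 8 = (w - 2)*(w^3 + w^2 - 4*w - 4) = (w - 2)*(w + 1)*(w^2 - 4) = (w - 2)*(w + 1)*(w + 2)*(w - 2)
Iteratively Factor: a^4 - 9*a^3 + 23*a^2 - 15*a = (a - 3)*(a^3 - 6*a^2 + 5*a) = (a - 3)*(a - 1)*(a^2 - 5*a) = (a - 5)*(a - 3)*(a - 1)*(a)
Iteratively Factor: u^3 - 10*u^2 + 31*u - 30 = (u - 3)*(u^2 - 7*u + 10) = (u - 5)*(u - 3)*(u - 2)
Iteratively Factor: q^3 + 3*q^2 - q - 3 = (q + 3)*(q^2 - 1) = (q + 1)*(q + 3)*(q - 1)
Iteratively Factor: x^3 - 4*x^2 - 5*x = (x)*(x^2 - 4*x - 5) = x*(x + 1)*(x - 5)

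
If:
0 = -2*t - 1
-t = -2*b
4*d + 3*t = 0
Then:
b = -1/4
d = 3/8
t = -1/2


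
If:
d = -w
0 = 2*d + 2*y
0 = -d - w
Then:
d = -y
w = y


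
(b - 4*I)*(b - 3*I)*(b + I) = b^3 - 6*I*b^2 - 5*b - 12*I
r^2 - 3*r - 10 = (r - 5)*(r + 2)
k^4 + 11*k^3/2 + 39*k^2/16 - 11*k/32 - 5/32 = (k - 1/4)*(k + 1/4)*(k + 1/2)*(k + 5)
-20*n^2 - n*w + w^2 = (-5*n + w)*(4*n + w)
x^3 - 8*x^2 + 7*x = x*(x - 7)*(x - 1)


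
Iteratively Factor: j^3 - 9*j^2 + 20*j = (j)*(j^2 - 9*j + 20) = j*(j - 5)*(j - 4)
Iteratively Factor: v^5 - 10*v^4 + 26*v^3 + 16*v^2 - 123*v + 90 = (v - 1)*(v^4 - 9*v^3 + 17*v^2 + 33*v - 90) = (v - 3)*(v - 1)*(v^3 - 6*v^2 - v + 30) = (v - 3)^2*(v - 1)*(v^2 - 3*v - 10) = (v - 3)^2*(v - 1)*(v + 2)*(v - 5)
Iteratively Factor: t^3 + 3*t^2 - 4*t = (t + 4)*(t^2 - t) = (t - 1)*(t + 4)*(t)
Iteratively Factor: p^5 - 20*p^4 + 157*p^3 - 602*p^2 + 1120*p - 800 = (p - 5)*(p^4 - 15*p^3 + 82*p^2 - 192*p + 160) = (p - 5)^2*(p^3 - 10*p^2 + 32*p - 32) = (p - 5)^2*(p - 2)*(p^2 - 8*p + 16) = (p - 5)^2*(p - 4)*(p - 2)*(p - 4)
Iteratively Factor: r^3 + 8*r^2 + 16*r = (r + 4)*(r^2 + 4*r) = (r + 4)^2*(r)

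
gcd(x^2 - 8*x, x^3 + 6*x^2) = x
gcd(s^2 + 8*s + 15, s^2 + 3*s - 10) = s + 5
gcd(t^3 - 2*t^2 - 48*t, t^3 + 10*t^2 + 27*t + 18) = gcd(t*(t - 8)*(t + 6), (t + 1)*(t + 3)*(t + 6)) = t + 6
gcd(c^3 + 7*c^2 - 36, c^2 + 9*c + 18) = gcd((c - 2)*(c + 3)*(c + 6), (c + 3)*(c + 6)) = c^2 + 9*c + 18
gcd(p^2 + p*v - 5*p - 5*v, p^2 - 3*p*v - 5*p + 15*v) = p - 5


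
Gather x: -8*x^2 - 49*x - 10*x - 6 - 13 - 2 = -8*x^2 - 59*x - 21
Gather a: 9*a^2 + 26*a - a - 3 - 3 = 9*a^2 + 25*a - 6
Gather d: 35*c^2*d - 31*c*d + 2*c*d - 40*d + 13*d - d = d*(35*c^2 - 29*c - 28)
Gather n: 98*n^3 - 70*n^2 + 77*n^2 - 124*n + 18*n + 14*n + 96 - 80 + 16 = 98*n^3 + 7*n^2 - 92*n + 32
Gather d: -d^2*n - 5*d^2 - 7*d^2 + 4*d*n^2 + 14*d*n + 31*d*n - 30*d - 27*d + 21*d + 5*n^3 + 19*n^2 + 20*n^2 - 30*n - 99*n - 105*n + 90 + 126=d^2*(-n - 12) + d*(4*n^2 + 45*n - 36) + 5*n^3 + 39*n^2 - 234*n + 216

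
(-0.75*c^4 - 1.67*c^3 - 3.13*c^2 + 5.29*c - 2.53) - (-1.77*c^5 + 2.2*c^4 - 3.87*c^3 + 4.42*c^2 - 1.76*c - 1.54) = 1.77*c^5 - 2.95*c^4 + 2.2*c^3 - 7.55*c^2 + 7.05*c - 0.99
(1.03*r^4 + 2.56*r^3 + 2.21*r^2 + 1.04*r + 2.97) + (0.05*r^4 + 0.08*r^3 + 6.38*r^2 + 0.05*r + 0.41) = 1.08*r^4 + 2.64*r^3 + 8.59*r^2 + 1.09*r + 3.38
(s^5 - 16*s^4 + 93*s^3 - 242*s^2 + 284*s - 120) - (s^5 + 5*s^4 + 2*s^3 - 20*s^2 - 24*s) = -21*s^4 + 91*s^3 - 222*s^2 + 308*s - 120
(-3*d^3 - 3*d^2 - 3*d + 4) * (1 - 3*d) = 9*d^4 + 6*d^3 + 6*d^2 - 15*d + 4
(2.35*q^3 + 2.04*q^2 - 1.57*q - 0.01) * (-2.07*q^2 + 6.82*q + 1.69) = -4.8645*q^5 + 11.8042*q^4 + 21.1342*q^3 - 7.2391*q^2 - 2.7215*q - 0.0169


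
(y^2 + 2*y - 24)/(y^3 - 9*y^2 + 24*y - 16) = (y + 6)/(y^2 - 5*y + 4)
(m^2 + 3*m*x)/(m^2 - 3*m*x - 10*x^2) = m*(-m - 3*x)/(-m^2 + 3*m*x + 10*x^2)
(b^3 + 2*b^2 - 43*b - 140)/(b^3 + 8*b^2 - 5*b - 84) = (b^2 - 2*b - 35)/(b^2 + 4*b - 21)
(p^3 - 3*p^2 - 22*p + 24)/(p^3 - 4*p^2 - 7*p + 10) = (p^2 - 2*p - 24)/(p^2 - 3*p - 10)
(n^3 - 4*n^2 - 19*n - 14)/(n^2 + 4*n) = (n^3 - 4*n^2 - 19*n - 14)/(n*(n + 4))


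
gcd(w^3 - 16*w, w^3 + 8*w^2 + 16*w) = w^2 + 4*w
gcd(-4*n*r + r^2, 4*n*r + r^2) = r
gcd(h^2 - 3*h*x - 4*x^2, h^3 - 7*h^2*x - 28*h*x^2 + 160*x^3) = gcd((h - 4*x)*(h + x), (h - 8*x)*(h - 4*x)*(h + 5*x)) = -h + 4*x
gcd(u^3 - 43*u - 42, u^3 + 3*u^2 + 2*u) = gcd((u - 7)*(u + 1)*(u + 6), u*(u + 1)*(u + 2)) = u + 1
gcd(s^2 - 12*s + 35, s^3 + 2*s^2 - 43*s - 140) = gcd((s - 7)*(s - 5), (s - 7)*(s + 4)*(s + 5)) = s - 7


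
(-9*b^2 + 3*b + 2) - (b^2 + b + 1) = -10*b^2 + 2*b + 1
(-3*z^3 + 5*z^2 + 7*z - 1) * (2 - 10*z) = 30*z^4 - 56*z^3 - 60*z^2 + 24*z - 2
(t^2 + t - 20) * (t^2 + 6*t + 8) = t^4 + 7*t^3 - 6*t^2 - 112*t - 160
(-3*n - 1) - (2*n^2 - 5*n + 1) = -2*n^2 + 2*n - 2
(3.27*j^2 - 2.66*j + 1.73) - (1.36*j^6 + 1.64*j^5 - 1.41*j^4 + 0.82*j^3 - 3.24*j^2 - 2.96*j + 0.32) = -1.36*j^6 - 1.64*j^5 + 1.41*j^4 - 0.82*j^3 + 6.51*j^2 + 0.3*j + 1.41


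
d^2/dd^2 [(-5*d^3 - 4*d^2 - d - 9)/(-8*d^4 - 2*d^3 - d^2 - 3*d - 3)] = 2*(320*d^9 + 768*d^8 + 456*d^7 + 5022*d^6 + 90*d^5 - 606*d^4 + 181*d^3 - 1044*d^2 + 45*d + 81)/(512*d^12 + 384*d^11 + 288*d^10 + 680*d^9 + 900*d^8 + 474*d^7 + 433*d^6 + 531*d^5 + 360*d^4 + 135*d^3 + 108*d^2 + 81*d + 27)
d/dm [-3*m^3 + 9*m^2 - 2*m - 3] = -9*m^2 + 18*m - 2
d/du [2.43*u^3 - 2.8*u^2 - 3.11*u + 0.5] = 7.29*u^2 - 5.6*u - 3.11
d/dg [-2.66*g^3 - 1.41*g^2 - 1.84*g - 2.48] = -7.98*g^2 - 2.82*g - 1.84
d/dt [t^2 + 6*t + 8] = 2*t + 6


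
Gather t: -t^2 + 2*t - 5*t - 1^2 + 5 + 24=-t^2 - 3*t + 28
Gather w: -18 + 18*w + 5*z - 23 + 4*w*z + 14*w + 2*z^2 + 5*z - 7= w*(4*z + 32) + 2*z^2 + 10*z - 48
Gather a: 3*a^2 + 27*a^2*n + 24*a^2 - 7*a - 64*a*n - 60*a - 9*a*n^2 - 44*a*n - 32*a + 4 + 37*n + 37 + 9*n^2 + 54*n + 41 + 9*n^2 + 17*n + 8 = a^2*(27*n + 27) + a*(-9*n^2 - 108*n - 99) + 18*n^2 + 108*n + 90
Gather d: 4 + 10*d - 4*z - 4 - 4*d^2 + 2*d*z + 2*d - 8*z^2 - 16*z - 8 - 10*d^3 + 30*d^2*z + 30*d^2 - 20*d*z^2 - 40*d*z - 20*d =-10*d^3 + d^2*(30*z + 26) + d*(-20*z^2 - 38*z - 8) - 8*z^2 - 20*z - 8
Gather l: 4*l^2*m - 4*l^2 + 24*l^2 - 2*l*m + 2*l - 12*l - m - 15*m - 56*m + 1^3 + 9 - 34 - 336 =l^2*(4*m + 20) + l*(-2*m - 10) - 72*m - 360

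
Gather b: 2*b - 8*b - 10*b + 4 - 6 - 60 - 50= -16*b - 112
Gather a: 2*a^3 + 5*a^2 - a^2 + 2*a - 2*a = 2*a^3 + 4*a^2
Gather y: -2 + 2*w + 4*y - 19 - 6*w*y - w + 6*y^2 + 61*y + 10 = w + 6*y^2 + y*(65 - 6*w) - 11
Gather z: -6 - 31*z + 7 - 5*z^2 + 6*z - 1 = -5*z^2 - 25*z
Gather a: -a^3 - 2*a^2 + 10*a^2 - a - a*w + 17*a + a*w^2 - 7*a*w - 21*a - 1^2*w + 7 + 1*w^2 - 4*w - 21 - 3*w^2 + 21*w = -a^3 + 8*a^2 + a*(w^2 - 8*w - 5) - 2*w^2 + 16*w - 14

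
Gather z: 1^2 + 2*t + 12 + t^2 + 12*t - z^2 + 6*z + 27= t^2 + 14*t - z^2 + 6*z + 40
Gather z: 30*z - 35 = 30*z - 35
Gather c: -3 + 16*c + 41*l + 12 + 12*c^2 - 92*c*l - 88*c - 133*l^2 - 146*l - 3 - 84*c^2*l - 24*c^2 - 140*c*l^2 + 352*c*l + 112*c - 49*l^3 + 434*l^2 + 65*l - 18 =c^2*(-84*l - 12) + c*(-140*l^2 + 260*l + 40) - 49*l^3 + 301*l^2 - 40*l - 12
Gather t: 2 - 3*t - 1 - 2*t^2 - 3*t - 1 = -2*t^2 - 6*t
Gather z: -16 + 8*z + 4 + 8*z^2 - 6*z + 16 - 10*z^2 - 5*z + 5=-2*z^2 - 3*z + 9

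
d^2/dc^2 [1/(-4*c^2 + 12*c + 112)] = (-c^2 + 3*c + (2*c - 3)^2 + 28)/(2*(-c^2 + 3*c + 28)^3)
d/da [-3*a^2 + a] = 1 - 6*a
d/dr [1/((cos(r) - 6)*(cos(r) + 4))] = 2*(cos(r) - 1)*sin(r)/((cos(r) - 6)^2*(cos(r) + 4)^2)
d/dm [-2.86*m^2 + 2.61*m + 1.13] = 2.61 - 5.72*m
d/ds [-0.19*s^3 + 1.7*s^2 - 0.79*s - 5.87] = -0.57*s^2 + 3.4*s - 0.79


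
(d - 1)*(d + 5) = d^2 + 4*d - 5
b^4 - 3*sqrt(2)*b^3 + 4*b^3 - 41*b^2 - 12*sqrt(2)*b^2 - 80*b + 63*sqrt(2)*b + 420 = (b - 3)*(b + 7)*(b - 5*sqrt(2))*(b + 2*sqrt(2))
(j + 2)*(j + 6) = j^2 + 8*j + 12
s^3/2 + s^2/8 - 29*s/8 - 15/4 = (s/2 + 1)*(s - 3)*(s + 5/4)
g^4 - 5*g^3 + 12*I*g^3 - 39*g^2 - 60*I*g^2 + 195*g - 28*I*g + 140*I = (g - 5)*(g + I)*(g + 4*I)*(g + 7*I)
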